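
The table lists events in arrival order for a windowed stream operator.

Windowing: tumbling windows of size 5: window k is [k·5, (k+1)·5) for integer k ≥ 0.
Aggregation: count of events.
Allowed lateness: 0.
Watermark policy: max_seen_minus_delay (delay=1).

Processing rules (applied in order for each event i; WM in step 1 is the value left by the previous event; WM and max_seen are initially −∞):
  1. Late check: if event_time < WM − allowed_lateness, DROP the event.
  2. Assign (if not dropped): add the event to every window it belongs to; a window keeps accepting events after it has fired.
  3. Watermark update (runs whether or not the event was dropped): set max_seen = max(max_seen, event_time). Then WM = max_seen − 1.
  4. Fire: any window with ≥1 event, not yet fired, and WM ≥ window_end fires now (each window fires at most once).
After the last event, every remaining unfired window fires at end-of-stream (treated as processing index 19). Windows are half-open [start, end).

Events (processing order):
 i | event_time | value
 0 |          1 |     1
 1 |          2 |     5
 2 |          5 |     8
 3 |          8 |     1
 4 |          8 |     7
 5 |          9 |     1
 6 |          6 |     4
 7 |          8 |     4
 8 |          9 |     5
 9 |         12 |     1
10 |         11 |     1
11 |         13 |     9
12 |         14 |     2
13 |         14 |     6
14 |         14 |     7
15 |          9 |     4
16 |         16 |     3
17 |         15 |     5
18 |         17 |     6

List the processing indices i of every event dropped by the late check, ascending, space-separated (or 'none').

6 15

i=0 t=1 v=1: → [0,5); WM=0
i=1 t=2 v=5: → [0,5); WM=1
i=2 t=5 v=8: → [5,10); WM=4
i=3 t=8 v=1: → [5,10); WM=7; [0,5) fires=2
i=4 t=8 v=7: → [5,10); WM=7
i=5 t=9 v=1: → [5,10); WM=8
i=6 t=6 v=4: DROP (t<8-0); WM=8
i=7 t=8 v=4: → [5,10); WM=8
i=8 t=9 v=5: → [5,10); WM=8
i=9 t=12 v=1: → [10,15); WM=11; [5,10) fires=6
i=10 t=11 v=1: → [10,15); WM=11
i=11 t=13 v=9: → [10,15); WM=12
i=12 t=14 v=2: → [10,15); WM=13
i=13 t=14 v=6: → [10,15); WM=13
i=14 t=14 v=7: → [10,15); WM=13
i=15 t=9 v=4: DROP (t<13-0); WM=13
i=16 t=16 v=3: → [15,20); WM=15; [10,15) fires=6
i=17 t=15 v=5: → [15,20); WM=15
i=18 t=17 v=6: → [15,20); WM=16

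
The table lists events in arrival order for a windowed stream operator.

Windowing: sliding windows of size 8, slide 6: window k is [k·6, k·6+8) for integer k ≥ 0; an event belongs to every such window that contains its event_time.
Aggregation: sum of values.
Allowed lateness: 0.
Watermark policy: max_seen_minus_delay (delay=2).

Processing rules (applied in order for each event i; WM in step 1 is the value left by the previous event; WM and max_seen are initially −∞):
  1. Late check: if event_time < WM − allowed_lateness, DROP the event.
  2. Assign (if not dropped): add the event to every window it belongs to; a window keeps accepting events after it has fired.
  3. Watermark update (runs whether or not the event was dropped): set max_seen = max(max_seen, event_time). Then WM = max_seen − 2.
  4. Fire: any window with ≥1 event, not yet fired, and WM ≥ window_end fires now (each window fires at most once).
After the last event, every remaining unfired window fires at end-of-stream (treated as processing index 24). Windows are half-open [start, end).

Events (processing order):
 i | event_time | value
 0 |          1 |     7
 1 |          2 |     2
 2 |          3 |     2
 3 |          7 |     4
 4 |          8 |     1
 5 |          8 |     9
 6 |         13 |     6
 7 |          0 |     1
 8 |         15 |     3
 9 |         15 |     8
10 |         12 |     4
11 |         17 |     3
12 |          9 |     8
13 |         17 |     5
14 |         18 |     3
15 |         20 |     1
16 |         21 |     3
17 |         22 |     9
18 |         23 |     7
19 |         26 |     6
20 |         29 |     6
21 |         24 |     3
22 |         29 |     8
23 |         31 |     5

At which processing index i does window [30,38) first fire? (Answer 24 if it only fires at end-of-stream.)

i=0 t=1 v=7: → [0,8); WM=-1
i=1 t=2 v=2: → [0,8); WM=0
i=2 t=3 v=2: → [0,8); WM=1
i=3 t=7 v=4: → [6,14),[0,8); WM=5
i=4 t=8 v=1: → [6,14); WM=6
i=5 t=8 v=9: → [6,14); WM=6
i=6 t=13 v=6: → [12,20),[6,14); WM=11; [0,8) fires=15
i=7 t=0 v=1: DROP (t<11-0); WM=11
i=8 t=15 v=3: → [12,20); WM=13
i=9 t=15 v=8: → [12,20); WM=13
i=10 t=12 v=4: DROP (t<13-0); WM=13
i=11 t=17 v=3: → [12,20); WM=15; [6,14) fires=20
i=12 t=9 v=8: DROP (t<15-0); WM=15
i=13 t=17 v=5: → [12,20); WM=15
i=14 t=18 v=3: → [18,26),[12,20); WM=16
i=15 t=20 v=1: → [18,26); WM=18
i=16 t=21 v=3: → [18,26); WM=19
i=17 t=22 v=9: → [18,26); WM=20; [12,20) fires=28
i=18 t=23 v=7: → [18,26); WM=21
i=19 t=26 v=6: → [24,32); WM=24
i=20 t=29 v=6: → [24,32); WM=27; [18,26) fires=23
i=21 t=24 v=3: DROP (t<27-0); WM=27
i=22 t=29 v=8: → [24,32); WM=27
i=23 t=31 v=5: → [30,38),[24,32); WM=29

24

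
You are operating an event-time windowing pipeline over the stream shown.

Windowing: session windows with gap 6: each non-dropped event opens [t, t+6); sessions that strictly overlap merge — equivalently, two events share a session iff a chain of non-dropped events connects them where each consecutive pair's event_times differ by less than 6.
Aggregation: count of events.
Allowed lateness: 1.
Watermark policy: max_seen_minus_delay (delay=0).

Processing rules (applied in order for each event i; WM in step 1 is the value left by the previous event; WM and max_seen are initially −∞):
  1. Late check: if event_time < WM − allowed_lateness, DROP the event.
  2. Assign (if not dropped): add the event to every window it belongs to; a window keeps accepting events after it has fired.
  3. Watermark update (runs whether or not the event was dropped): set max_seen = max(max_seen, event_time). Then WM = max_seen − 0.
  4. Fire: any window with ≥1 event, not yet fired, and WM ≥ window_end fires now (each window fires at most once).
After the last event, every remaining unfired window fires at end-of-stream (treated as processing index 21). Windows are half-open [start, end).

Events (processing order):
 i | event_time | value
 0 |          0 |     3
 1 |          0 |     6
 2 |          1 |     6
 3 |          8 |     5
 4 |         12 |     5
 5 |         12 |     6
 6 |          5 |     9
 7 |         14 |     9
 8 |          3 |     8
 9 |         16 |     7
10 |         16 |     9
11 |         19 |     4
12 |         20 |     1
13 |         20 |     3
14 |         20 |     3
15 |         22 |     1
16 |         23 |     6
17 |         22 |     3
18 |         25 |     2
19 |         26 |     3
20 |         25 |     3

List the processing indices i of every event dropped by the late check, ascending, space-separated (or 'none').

6 8

i=0 t=0 v=3: → [0,6); WM=0
i=1 t=0 v=6: → [0,6); WM=0
i=2 t=1 v=6: → [0,7); WM=1
i=3 t=8 v=5: → [8,14); WM=8
i=4 t=12 v=5: → [8,18); WM=12
i=5 t=12 v=6: → [8,18); WM=12
i=6 t=5 v=9: DROP (t<12-1); WM=12
i=7 t=14 v=9: → [8,20); WM=14
i=8 t=3 v=8: DROP (t<14-1); WM=14
i=9 t=16 v=7: → [8,22); WM=16
i=10 t=16 v=9: → [8,22); WM=16
i=11 t=19 v=4: → [8,25); WM=19
i=12 t=20 v=1: → [8,26); WM=20
i=13 t=20 v=3: → [8,26); WM=20
i=14 t=20 v=3: → [8,26); WM=20
i=15 t=22 v=1: → [8,28); WM=22
i=16 t=23 v=6: → [8,29); WM=23
i=17 t=22 v=3: → [8,29); WM=23
i=18 t=25 v=2: → [8,31); WM=25
i=19 t=26 v=3: → [8,32); WM=26
i=20 t=25 v=3: → [8,32); WM=26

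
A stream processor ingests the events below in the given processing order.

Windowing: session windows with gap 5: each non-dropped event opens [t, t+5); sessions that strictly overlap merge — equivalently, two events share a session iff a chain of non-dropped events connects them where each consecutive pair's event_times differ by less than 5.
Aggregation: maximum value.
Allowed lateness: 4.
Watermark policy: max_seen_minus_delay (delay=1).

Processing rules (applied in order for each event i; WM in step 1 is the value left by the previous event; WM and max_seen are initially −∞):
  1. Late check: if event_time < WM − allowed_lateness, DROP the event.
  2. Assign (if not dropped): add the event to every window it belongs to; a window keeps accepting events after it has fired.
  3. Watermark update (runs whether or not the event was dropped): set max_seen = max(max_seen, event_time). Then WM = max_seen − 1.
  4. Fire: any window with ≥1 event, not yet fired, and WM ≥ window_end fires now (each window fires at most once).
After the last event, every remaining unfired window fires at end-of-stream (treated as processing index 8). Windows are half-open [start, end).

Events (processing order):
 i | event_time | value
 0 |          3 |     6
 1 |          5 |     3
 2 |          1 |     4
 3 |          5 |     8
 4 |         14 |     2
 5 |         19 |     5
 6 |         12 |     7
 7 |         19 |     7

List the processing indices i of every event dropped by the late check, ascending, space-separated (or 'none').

6

i=0 t=3 v=6: → [3,8); WM=2
i=1 t=5 v=3: → [3,10); WM=4
i=2 t=1 v=4: → [1,10); WM=4
i=3 t=5 v=8: → [1,10); WM=4
i=4 t=14 v=2: → [14,19); WM=13
i=5 t=19 v=5: → [19,24); WM=18
i=6 t=12 v=7: DROP (t<18-4); WM=18
i=7 t=19 v=7: → [19,24); WM=18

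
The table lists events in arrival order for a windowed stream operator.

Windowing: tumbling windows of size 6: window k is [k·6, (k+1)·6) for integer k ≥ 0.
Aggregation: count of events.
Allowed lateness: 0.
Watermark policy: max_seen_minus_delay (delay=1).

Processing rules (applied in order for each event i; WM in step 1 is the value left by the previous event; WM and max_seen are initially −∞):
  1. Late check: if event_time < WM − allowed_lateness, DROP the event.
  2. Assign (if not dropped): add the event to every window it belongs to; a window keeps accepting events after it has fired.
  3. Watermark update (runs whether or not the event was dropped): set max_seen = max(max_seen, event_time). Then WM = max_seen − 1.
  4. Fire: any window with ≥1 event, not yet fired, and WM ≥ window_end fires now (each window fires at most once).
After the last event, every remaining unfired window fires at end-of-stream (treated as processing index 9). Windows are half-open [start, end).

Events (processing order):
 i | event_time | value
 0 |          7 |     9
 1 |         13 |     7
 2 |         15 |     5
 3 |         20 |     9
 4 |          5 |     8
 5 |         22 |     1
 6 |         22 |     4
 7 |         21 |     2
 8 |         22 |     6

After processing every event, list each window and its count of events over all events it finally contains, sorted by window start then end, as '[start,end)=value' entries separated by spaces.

i=0 t=7 v=9: → [6,12); WM=6
i=1 t=13 v=7: → [12,18); WM=12; [6,12) fires=1
i=2 t=15 v=5: → [12,18); WM=14
i=3 t=20 v=9: → [18,24); WM=19; [12,18) fires=2
i=4 t=5 v=8: DROP (t<19-0); WM=19
i=5 t=22 v=1: → [18,24); WM=21
i=6 t=22 v=4: → [18,24); WM=21
i=7 t=21 v=2: → [18,24); WM=21
i=8 t=22 v=6: → [18,24); WM=21

[6,12)=1 [12,18)=2 [18,24)=5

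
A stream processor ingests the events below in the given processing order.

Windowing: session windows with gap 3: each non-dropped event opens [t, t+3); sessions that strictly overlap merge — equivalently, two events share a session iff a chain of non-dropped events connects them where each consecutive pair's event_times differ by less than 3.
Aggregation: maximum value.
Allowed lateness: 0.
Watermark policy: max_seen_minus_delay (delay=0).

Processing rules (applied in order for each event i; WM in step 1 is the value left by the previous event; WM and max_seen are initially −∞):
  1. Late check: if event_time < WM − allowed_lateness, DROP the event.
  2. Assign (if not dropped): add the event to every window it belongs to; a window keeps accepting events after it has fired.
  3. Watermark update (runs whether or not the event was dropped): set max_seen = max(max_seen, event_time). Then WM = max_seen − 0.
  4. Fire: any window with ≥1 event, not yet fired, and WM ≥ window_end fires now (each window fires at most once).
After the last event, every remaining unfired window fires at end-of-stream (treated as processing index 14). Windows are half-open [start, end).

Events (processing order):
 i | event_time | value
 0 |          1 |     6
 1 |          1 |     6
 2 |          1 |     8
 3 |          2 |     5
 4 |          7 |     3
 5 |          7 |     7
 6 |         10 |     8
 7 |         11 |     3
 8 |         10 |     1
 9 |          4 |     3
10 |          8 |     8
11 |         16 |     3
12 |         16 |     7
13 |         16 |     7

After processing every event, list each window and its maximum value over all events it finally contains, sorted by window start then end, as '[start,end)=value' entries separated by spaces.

[1,5)=8 [7,10)=7 [10,14)=8 [16,19)=7

i=0 t=1 v=6: → [1,4); WM=1
i=1 t=1 v=6: → [1,4); WM=1
i=2 t=1 v=8: → [1,4); WM=1
i=3 t=2 v=5: → [1,5); WM=2
i=4 t=7 v=3: → [7,10); WM=7
i=5 t=7 v=7: → [7,10); WM=7
i=6 t=10 v=8: → [10,13); WM=10
i=7 t=11 v=3: → [10,14); WM=11
i=8 t=10 v=1: DROP (t<11-0); WM=11
i=9 t=4 v=3: DROP (t<11-0); WM=11
i=10 t=8 v=8: DROP (t<11-0); WM=11
i=11 t=16 v=3: → [16,19); WM=16
i=12 t=16 v=7: → [16,19); WM=16
i=13 t=16 v=7: → [16,19); WM=16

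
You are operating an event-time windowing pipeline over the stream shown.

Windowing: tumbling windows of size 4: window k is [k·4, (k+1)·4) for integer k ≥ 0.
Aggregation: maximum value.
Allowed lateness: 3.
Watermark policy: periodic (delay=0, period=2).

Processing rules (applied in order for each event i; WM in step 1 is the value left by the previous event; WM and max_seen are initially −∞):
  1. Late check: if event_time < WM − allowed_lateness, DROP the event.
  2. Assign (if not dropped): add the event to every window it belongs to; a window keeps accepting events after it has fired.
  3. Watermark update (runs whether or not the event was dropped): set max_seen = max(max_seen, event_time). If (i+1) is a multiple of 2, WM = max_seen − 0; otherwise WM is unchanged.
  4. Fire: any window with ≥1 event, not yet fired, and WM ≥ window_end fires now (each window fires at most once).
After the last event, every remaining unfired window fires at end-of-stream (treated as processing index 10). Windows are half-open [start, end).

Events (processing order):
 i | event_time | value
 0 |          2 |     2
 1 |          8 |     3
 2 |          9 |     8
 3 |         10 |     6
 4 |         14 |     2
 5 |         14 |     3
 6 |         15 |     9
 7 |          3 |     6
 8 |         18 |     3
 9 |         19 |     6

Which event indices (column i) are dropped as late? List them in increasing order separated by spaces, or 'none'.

i=0 t=2 v=2: → [0,4); WM=−∞
i=1 t=8 v=3: → [8,12); WM=8; [0,4) fires=2
i=2 t=9 v=8: → [8,12); WM=8
i=3 t=10 v=6: → [8,12); WM=10
i=4 t=14 v=2: → [12,16); WM=10
i=5 t=14 v=3: → [12,16); WM=14; [8,12) fires=8
i=6 t=15 v=9: → [12,16); WM=14
i=7 t=3 v=6: DROP (t<14-3); WM=15
i=8 t=18 v=3: → [16,20); WM=15
i=9 t=19 v=6: → [16,20); WM=19; [12,16) fires=9

7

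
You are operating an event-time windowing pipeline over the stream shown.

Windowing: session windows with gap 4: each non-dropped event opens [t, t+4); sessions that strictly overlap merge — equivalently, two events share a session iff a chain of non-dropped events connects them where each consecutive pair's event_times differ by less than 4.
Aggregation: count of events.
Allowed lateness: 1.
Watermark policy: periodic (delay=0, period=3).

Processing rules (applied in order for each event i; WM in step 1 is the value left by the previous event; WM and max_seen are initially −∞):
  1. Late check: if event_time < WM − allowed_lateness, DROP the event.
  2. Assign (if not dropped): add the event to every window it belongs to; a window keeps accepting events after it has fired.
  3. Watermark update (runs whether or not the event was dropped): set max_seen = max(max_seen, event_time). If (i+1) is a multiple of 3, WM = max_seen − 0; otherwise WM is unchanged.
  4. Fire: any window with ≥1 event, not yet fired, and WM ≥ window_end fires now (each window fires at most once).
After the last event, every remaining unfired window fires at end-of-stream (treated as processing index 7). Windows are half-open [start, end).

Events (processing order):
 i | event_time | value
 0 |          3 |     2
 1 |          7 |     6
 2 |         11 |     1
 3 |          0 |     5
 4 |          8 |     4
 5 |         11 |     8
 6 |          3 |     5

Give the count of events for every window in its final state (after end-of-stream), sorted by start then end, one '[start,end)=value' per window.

i=0 t=3 v=2: → [3,7); WM=−∞
i=1 t=7 v=6: → [7,11); WM=−∞
i=2 t=11 v=1: → [11,15); WM=11
i=3 t=0 v=5: DROP (t<11-1); WM=11
i=4 t=8 v=4: DROP (t<11-1); WM=11
i=5 t=11 v=8: → [11,15); WM=11
i=6 t=3 v=5: DROP (t<11-1); WM=11

[3,7)=1 [7,11)=1 [11,15)=2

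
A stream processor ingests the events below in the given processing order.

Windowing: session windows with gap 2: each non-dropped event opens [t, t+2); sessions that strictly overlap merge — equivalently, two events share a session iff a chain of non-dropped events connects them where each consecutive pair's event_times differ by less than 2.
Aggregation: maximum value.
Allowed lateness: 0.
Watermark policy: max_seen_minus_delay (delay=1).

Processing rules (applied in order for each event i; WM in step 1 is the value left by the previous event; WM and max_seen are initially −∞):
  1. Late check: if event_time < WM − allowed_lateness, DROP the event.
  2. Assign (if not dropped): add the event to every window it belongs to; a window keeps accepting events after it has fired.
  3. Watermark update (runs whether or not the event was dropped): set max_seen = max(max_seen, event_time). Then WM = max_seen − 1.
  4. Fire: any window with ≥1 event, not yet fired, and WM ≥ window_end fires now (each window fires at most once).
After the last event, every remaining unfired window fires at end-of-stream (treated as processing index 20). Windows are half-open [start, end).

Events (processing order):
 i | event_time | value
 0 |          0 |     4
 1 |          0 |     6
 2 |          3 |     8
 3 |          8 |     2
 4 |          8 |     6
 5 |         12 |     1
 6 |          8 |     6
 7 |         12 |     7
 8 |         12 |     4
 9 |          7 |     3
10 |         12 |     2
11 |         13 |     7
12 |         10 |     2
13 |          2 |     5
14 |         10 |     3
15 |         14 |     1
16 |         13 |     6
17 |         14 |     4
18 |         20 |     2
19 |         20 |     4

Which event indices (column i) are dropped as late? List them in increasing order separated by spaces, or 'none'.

i=0 t=0 v=4: → [0,2); WM=-1
i=1 t=0 v=6: → [0,2); WM=-1
i=2 t=3 v=8: → [3,5); WM=2
i=3 t=8 v=2: → [8,10); WM=7
i=4 t=8 v=6: → [8,10); WM=7
i=5 t=12 v=1: → [12,14); WM=11
i=6 t=8 v=6: DROP (t<11-0); WM=11
i=7 t=12 v=7: → [12,14); WM=11
i=8 t=12 v=4: → [12,14); WM=11
i=9 t=7 v=3: DROP (t<11-0); WM=11
i=10 t=12 v=2: → [12,14); WM=11
i=11 t=13 v=7: → [12,15); WM=12
i=12 t=10 v=2: DROP (t<12-0); WM=12
i=13 t=2 v=5: DROP (t<12-0); WM=12
i=14 t=10 v=3: DROP (t<12-0); WM=12
i=15 t=14 v=1: → [12,16); WM=13
i=16 t=13 v=6: → [12,16); WM=13
i=17 t=14 v=4: → [12,16); WM=13
i=18 t=20 v=2: → [20,22); WM=19
i=19 t=20 v=4: → [20,22); WM=19

6 9 12 13 14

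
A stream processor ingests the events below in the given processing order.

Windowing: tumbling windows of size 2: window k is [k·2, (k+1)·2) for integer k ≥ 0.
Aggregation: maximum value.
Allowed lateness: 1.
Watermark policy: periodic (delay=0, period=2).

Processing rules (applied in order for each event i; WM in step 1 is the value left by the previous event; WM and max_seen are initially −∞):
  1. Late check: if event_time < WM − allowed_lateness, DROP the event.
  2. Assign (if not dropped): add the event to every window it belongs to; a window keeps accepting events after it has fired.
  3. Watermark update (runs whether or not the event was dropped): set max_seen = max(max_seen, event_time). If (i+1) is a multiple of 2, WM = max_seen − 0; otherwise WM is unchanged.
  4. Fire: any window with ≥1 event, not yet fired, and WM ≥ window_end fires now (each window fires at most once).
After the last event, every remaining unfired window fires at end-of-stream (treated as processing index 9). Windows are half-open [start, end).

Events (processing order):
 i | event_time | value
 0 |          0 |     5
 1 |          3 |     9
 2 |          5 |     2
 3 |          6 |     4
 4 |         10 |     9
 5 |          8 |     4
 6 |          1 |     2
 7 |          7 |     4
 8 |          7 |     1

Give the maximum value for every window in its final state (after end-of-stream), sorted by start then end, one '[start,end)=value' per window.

[0,2)=5 [2,4)=9 [4,6)=2 [6,8)=4 [8,10)=4 [10,12)=9

i=0 t=0 v=5: → [0,2); WM=−∞
i=1 t=3 v=9: → [2,4); WM=3; [0,2) fires=5
i=2 t=5 v=2: → [4,6); WM=3
i=3 t=6 v=4: → [6,8); WM=6; [2,4) fires=9 [4,6) fires=2
i=4 t=10 v=9: → [10,12); WM=6
i=5 t=8 v=4: → [8,10); WM=10; [6,8) fires=4 [8,10) fires=4
i=6 t=1 v=2: DROP (t<10-1); WM=10
i=7 t=7 v=4: DROP (t<10-1); WM=10
i=8 t=7 v=1: DROP (t<10-1); WM=10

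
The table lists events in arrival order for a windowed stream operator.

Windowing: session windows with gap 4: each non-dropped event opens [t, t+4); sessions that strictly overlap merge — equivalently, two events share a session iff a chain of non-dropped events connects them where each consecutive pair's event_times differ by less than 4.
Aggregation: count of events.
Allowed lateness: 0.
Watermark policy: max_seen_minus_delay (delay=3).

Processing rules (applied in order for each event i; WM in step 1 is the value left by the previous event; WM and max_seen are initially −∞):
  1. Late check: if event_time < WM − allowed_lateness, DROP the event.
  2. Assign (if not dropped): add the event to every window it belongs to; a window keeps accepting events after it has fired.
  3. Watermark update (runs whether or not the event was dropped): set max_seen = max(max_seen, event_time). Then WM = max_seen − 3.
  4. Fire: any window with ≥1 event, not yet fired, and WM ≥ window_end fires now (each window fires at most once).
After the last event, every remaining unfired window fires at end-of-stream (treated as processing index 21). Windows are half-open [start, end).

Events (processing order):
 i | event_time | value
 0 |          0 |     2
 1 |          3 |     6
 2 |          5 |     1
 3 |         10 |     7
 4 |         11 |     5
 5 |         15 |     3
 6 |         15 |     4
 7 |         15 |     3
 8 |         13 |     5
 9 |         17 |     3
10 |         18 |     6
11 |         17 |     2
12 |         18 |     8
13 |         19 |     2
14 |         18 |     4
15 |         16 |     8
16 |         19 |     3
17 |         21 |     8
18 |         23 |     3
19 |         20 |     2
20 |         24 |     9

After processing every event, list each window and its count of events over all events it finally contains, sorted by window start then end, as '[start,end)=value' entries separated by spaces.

[0,9)=3 [10,28)=18

i=0 t=0 v=2: → [0,4); WM=-3
i=1 t=3 v=6: → [0,7); WM=0
i=2 t=5 v=1: → [0,9); WM=2
i=3 t=10 v=7: → [10,14); WM=7
i=4 t=11 v=5: → [10,15); WM=8
i=5 t=15 v=3: → [15,19); WM=12
i=6 t=15 v=4: → [15,19); WM=12
i=7 t=15 v=3: → [15,19); WM=12
i=8 t=13 v=5: → [10,19); WM=12
i=9 t=17 v=3: → [10,21); WM=14
i=10 t=18 v=6: → [10,22); WM=15
i=11 t=17 v=2: → [10,22); WM=15
i=12 t=18 v=8: → [10,22); WM=15
i=13 t=19 v=2: → [10,23); WM=16
i=14 t=18 v=4: → [10,23); WM=16
i=15 t=16 v=8: → [10,23); WM=16
i=16 t=19 v=3: → [10,23); WM=16
i=17 t=21 v=8: → [10,25); WM=18
i=18 t=23 v=3: → [10,27); WM=20
i=19 t=20 v=2: → [10,27); WM=20
i=20 t=24 v=9: → [10,28); WM=21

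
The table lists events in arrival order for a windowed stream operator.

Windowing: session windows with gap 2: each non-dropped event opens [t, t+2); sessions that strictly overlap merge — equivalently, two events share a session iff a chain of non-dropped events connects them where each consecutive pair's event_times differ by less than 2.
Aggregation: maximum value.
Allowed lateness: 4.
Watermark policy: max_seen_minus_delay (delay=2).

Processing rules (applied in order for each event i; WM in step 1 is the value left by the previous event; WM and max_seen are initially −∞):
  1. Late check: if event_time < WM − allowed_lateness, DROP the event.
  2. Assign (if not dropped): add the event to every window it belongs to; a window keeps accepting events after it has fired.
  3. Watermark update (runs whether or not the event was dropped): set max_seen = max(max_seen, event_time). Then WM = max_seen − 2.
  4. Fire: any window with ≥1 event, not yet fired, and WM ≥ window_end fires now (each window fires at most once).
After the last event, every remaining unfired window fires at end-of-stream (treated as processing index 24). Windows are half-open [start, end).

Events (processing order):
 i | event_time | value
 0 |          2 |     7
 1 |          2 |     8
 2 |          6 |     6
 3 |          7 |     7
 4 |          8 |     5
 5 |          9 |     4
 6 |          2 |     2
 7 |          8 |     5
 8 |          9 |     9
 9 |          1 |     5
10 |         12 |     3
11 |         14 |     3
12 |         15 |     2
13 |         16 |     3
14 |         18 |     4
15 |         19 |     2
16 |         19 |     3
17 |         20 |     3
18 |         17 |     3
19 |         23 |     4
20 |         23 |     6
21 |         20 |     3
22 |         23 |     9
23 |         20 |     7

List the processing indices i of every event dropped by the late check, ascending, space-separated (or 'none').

i=0 t=2 v=7: → [2,4); WM=0
i=1 t=2 v=8: → [2,4); WM=0
i=2 t=6 v=6: → [6,8); WM=4
i=3 t=7 v=7: → [6,9); WM=5
i=4 t=8 v=5: → [6,10); WM=6
i=5 t=9 v=4: → [6,11); WM=7
i=6 t=2 v=2: DROP (t<7-4); WM=7
i=7 t=8 v=5: → [6,11); WM=7
i=8 t=9 v=9: → [6,11); WM=7
i=9 t=1 v=5: DROP (t<7-4); WM=7
i=10 t=12 v=3: → [12,14); WM=10
i=11 t=14 v=3: → [14,16); WM=12
i=12 t=15 v=2: → [14,17); WM=13
i=13 t=16 v=3: → [14,18); WM=14
i=14 t=18 v=4: → [18,20); WM=16
i=15 t=19 v=2: → [18,21); WM=17
i=16 t=19 v=3: → [18,21); WM=17
i=17 t=20 v=3: → [18,22); WM=18
i=18 t=17 v=3: → [14,22); WM=18
i=19 t=23 v=4: → [23,25); WM=21
i=20 t=23 v=6: → [23,25); WM=21
i=21 t=20 v=3: → [14,22); WM=21
i=22 t=23 v=9: → [23,25); WM=21
i=23 t=20 v=7: → [14,22); WM=21

6 9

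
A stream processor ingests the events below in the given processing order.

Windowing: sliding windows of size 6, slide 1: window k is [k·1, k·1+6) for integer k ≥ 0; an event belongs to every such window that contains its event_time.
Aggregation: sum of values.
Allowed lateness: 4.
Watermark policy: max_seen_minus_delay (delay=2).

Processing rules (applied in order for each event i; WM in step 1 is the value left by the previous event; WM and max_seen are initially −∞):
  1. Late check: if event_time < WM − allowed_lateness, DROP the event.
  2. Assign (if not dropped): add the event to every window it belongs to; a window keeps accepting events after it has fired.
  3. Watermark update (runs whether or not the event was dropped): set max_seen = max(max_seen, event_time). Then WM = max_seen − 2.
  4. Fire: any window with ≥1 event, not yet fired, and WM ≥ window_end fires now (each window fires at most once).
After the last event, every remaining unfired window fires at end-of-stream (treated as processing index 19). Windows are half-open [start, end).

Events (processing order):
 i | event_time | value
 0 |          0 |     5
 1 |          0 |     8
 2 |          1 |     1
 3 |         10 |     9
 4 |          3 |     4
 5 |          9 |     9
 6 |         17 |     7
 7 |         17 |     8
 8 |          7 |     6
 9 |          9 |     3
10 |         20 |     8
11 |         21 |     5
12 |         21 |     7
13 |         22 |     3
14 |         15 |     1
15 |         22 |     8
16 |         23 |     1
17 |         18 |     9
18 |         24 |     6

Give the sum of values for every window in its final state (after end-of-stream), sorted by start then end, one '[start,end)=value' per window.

[0,6)=14 [1,7)=1 [4,10)=9 [5,11)=18 [6,12)=18 [7,13)=18 [8,14)=18 [9,15)=18 [10,16)=9 [12,18)=15 [13,19)=24 [14,20)=24 [15,21)=32 [16,22)=44 [17,23)=55 [18,24)=41 [19,25)=38 [20,26)=38 [21,27)=30 [22,28)=18 [23,29)=7 [24,30)=6

i=0 t=0 v=5: → [0,6); WM=-2
i=1 t=0 v=8: → [0,6); WM=-2
i=2 t=1 v=1: → [1,7),[0,6); WM=-1
i=3 t=10 v=9: → [10,16),[9,15),[8,14),[7,13),[6,12),[5,11); WM=8; [0,6) fires=14 [1,7) fires=1
i=4 t=3 v=4: DROP (t<8-4); WM=8
i=5 t=9 v=9: → [9,15),[8,14),[7,13),[6,12),[5,11),[4,10); WM=8
i=6 t=17 v=7: → [17,23),[16,22),[15,21),[14,20),[13,19),[12,18); WM=15; [4,10) fires=9 [5,11) fires=18 [6,12) fires=18 [7,13) fires=18 [8,14) fires=18 [9,15) fires=18
i=7 t=17 v=8: → [17,23),[16,22),[15,21),[14,20),[13,19),[12,18); WM=15
i=8 t=7 v=6: DROP (t<15-4); WM=15
i=9 t=9 v=3: DROP (t<15-4); WM=15
i=10 t=20 v=8: → [20,26),[19,25),[18,24),[17,23),[16,22),[15,21); WM=18; [10,16) fires=9 [12,18) fires=15
i=11 t=21 v=5: → [21,27),[20,26),[19,25),[18,24),[17,23),[16,22); WM=19; [13,19) fires=15
i=12 t=21 v=7: → [21,27),[20,26),[19,25),[18,24),[17,23),[16,22); WM=19
i=13 t=22 v=3: → [22,28),[21,27),[20,26),[19,25),[18,24),[17,23); WM=20; [14,20) fires=15
i=14 t=15 v=1: DROP (t<20-4); WM=20
i=15 t=22 v=8: → [22,28),[21,27),[20,26),[19,25),[18,24),[17,23); WM=20
i=16 t=23 v=1: → [23,29),[22,28),[21,27),[20,26),[19,25),[18,24); WM=21; [15,21) fires=23
i=17 t=18 v=9: → [18,24),[17,23),[16,22),[15,21),[14,20),[13,19); WM=21
i=18 t=24 v=6: → [24,30),[23,29),[22,28),[21,27),[20,26),[19,25); WM=22; [16,22) fires=44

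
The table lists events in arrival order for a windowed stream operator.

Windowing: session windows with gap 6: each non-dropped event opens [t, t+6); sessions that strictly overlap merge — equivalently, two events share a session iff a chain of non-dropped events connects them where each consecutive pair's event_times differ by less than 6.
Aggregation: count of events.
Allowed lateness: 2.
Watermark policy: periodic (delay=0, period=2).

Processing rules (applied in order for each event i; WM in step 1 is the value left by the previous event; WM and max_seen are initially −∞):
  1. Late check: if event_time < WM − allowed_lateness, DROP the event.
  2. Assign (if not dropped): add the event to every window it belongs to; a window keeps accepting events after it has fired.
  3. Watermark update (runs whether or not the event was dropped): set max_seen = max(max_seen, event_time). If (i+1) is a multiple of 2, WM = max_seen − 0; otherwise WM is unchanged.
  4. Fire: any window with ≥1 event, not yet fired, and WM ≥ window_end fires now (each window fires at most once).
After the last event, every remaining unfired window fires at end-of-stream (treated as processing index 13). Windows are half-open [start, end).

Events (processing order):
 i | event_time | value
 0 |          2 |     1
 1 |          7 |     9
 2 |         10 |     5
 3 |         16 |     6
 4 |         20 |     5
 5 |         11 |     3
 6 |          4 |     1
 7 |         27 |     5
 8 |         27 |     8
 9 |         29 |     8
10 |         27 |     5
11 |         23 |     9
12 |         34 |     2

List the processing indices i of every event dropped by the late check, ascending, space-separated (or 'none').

i=0 t=2 v=1: → [2,8); WM=−∞
i=1 t=7 v=9: → [2,13); WM=7
i=2 t=10 v=5: → [2,16); WM=7
i=3 t=16 v=6: → [16,22); WM=16
i=4 t=20 v=5: → [16,26); WM=16
i=5 t=11 v=3: DROP (t<16-2); WM=20
i=6 t=4 v=1: DROP (t<20-2); WM=20
i=7 t=27 v=5: → [27,33); WM=27
i=8 t=27 v=8: → [27,33); WM=27
i=9 t=29 v=8: → [27,35); WM=29
i=10 t=27 v=5: → [27,35); WM=29
i=11 t=23 v=9: DROP (t<29-2); WM=29
i=12 t=34 v=2: → [27,40); WM=29

5 6 11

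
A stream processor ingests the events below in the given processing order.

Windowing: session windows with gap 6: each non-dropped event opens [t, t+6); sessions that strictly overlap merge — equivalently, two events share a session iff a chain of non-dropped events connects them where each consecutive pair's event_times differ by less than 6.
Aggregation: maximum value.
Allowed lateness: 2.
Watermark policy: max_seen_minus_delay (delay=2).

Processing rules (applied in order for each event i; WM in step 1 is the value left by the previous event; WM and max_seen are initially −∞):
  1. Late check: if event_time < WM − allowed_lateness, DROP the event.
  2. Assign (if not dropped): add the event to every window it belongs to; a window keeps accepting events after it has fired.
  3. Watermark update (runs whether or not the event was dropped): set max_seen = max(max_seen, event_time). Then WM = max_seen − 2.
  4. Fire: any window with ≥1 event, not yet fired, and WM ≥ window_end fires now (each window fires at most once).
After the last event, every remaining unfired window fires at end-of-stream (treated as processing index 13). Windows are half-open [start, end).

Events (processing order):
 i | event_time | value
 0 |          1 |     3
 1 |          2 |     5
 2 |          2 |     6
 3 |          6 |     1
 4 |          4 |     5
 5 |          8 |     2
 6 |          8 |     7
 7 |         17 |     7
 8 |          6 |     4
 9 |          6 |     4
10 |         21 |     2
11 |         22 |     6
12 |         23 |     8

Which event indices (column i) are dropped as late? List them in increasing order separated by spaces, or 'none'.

i=0 t=1 v=3: → [1,7); WM=-1
i=1 t=2 v=5: → [1,8); WM=0
i=2 t=2 v=6: → [1,8); WM=0
i=3 t=6 v=1: → [1,12); WM=4
i=4 t=4 v=5: → [1,12); WM=4
i=5 t=8 v=2: → [1,14); WM=6
i=6 t=8 v=7: → [1,14); WM=6
i=7 t=17 v=7: → [17,23); WM=15
i=8 t=6 v=4: DROP (t<15-2); WM=15
i=9 t=6 v=4: DROP (t<15-2); WM=15
i=10 t=21 v=2: → [17,27); WM=19
i=11 t=22 v=6: → [17,28); WM=20
i=12 t=23 v=8: → [17,29); WM=21

8 9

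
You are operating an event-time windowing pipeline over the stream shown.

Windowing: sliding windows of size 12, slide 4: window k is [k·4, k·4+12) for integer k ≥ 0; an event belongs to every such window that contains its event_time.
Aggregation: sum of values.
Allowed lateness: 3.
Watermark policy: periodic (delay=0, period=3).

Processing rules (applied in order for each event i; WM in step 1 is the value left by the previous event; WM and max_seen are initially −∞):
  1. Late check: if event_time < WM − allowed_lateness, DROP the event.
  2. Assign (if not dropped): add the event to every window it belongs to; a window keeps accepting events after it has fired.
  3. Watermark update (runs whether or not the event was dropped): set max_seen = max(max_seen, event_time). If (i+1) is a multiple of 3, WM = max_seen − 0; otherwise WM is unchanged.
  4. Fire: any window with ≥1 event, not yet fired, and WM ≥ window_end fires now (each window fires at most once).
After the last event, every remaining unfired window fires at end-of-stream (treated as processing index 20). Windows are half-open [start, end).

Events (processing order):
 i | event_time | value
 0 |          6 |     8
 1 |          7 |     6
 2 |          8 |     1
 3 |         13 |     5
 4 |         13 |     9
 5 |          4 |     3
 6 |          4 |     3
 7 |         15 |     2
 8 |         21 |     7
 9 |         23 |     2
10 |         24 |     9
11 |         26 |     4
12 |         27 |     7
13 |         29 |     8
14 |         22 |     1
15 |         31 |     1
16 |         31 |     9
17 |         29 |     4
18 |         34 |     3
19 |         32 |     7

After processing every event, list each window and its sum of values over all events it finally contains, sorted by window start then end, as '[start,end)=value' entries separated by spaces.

i=0 t=6 v=8: → [4,16),[0,12); WM=−∞
i=1 t=7 v=6: → [4,16),[0,12); WM=−∞
i=2 t=8 v=1: → [8,20),[4,16),[0,12); WM=8
i=3 t=13 v=5: → [12,24),[8,20),[4,16); WM=8
i=4 t=13 v=9: → [12,24),[8,20),[4,16); WM=8
i=5 t=4 v=3: DROP (t<8-3); WM=13; [0,12) fires=15
i=6 t=4 v=3: DROP (t<13-3); WM=13
i=7 t=15 v=2: → [12,24),[8,20),[4,16); WM=13
i=8 t=21 v=7: → [20,32),[16,28),[12,24); WM=21; [4,16) fires=31 [8,20) fires=17
i=9 t=23 v=2: → [20,32),[16,28),[12,24); WM=21
i=10 t=24 v=9: → [24,36),[20,32),[16,28); WM=21
i=11 t=26 v=4: → [24,36),[20,32),[16,28); WM=26; [12,24) fires=25
i=12 t=27 v=7: → [24,36),[20,32),[16,28); WM=26
i=13 t=29 v=8: → [28,40),[24,36),[20,32); WM=26
i=14 t=22 v=1: DROP (t<26-3); WM=29; [16,28) fires=29
i=15 t=31 v=1: → [28,40),[24,36),[20,32); WM=29
i=16 t=31 v=9: → [28,40),[24,36),[20,32); WM=29
i=17 t=29 v=4: → [28,40),[24,36),[20,32); WM=31
i=18 t=34 v=3: → [32,44),[28,40),[24,36); WM=31
i=19 t=32 v=7: → [32,44),[28,40),[24,36); WM=31

[0,12)=15 [4,16)=31 [8,20)=17 [12,24)=25 [16,28)=29 [20,32)=51 [24,36)=52 [28,40)=32 [32,44)=10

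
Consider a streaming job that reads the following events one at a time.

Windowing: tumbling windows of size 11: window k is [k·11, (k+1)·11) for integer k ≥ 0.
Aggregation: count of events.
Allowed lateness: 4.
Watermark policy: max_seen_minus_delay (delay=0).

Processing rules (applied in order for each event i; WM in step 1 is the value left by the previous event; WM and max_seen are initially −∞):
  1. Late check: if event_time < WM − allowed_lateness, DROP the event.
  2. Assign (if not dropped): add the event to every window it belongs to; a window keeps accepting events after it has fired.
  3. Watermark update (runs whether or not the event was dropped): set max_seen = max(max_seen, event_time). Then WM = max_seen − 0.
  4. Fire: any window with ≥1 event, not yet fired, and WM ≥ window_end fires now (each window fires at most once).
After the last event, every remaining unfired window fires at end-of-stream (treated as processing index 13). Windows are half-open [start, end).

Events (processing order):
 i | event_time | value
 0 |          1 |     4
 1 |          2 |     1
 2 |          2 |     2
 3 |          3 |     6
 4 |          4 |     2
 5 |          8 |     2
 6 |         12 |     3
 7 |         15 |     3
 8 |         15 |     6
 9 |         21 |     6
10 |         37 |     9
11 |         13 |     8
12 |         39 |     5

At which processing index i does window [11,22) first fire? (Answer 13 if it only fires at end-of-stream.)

10

i=0 t=1 v=4: → [0,11); WM=1
i=1 t=2 v=1: → [0,11); WM=2
i=2 t=2 v=2: → [0,11); WM=2
i=3 t=3 v=6: → [0,11); WM=3
i=4 t=4 v=2: → [0,11); WM=4
i=5 t=8 v=2: → [0,11); WM=8
i=6 t=12 v=3: → [11,22); WM=12; [0,11) fires=6
i=7 t=15 v=3: → [11,22); WM=15
i=8 t=15 v=6: → [11,22); WM=15
i=9 t=21 v=6: → [11,22); WM=21
i=10 t=37 v=9: → [33,44); WM=37; [11,22) fires=4
i=11 t=13 v=8: DROP (t<37-4); WM=37
i=12 t=39 v=5: → [33,44); WM=39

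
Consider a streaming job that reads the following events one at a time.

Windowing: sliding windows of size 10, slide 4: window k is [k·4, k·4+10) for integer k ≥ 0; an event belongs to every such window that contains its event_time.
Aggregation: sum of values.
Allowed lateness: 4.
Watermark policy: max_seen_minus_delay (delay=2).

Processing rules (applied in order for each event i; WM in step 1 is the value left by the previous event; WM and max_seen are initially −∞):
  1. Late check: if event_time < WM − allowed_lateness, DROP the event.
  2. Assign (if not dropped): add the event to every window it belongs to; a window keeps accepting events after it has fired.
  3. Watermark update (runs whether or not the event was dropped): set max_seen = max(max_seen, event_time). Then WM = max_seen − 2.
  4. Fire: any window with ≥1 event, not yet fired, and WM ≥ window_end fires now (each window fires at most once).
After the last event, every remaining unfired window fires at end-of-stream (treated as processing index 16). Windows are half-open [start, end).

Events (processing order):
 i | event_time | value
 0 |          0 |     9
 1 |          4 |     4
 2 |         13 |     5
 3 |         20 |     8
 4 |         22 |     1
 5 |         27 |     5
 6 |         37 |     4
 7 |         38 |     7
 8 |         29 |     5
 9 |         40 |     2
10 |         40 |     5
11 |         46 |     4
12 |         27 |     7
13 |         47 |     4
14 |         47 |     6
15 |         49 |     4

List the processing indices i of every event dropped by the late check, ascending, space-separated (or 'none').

8 12

i=0 t=0 v=9: → [0,10); WM=-2
i=1 t=4 v=4: → [4,14),[0,10); WM=2
i=2 t=13 v=5: → [12,22),[8,18),[4,14); WM=11; [0,10) fires=13
i=3 t=20 v=8: → [20,30),[16,26),[12,22); WM=18; [4,14) fires=9 [8,18) fires=5
i=4 t=22 v=1: → [20,30),[16,26); WM=20
i=5 t=27 v=5: → [24,34),[20,30); WM=25; [12,22) fires=13
i=6 t=37 v=4: → [36,46),[32,42),[28,38); WM=35; [16,26) fires=9 [20,30) fires=14 [24,34) fires=5
i=7 t=38 v=7: → [36,46),[32,42); WM=36
i=8 t=29 v=5: DROP (t<36-4); WM=36
i=9 t=40 v=2: → [40,50),[36,46),[32,42); WM=38; [28,38) fires=4
i=10 t=40 v=5: → [40,50),[36,46),[32,42); WM=38
i=11 t=46 v=4: → [44,54),[40,50); WM=44; [32,42) fires=18
i=12 t=27 v=7: DROP (t<44-4); WM=44
i=13 t=47 v=4: → [44,54),[40,50); WM=45
i=14 t=47 v=6: → [44,54),[40,50); WM=45
i=15 t=49 v=4: → [48,58),[44,54),[40,50); WM=47; [36,46) fires=18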